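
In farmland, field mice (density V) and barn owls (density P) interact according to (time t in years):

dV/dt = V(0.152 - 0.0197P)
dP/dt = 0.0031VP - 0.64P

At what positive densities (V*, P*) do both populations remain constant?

Set dP/dt = 0 with P > 0: 0.0031V - 0.64 = 0, so V* = 0.64/0.0031 = 206.
Set dV/dt = 0 with V > 0: 0.152 - 0.0197P = 0, so P* = 0.152/0.0197 = 7.72.

V* ≈ 206, P* ≈ 7.72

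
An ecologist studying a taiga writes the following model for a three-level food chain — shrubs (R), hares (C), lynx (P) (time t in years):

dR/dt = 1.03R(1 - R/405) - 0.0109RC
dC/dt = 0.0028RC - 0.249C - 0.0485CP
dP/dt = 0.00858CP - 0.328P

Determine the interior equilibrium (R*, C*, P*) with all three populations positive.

R* ≈ 241, C* ≈ 38.2, P* ≈ 8.79

From dP/dt = 0: 0.00858C* = 0.328, so C* = 38.2.
From dR/dt = 0: 1.03(1 - R*/405) = 0.0109·38.2, giving R* = 405·(1 - 0.405) = 241.
From dC/dt = 0: 0.0028·241 - 0.249 = 0.0485P*, so P* = 0.426/0.0485 = 8.79.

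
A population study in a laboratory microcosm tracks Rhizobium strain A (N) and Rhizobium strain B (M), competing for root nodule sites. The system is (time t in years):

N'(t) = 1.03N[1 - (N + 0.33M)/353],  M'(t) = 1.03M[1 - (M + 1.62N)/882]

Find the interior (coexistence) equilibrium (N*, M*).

N* ≈ 133, M* ≈ 666

Setting both brackets to zero gives the nullclines N + 0.33M = 353 and 1.62N + M = 882.
Substituting M = 882 - 1.62N into the first: N(1 - 0.33·1.62) = 353 - 0.33·882.
So N* = 61.9/0.465 = 133, and then M* = 882 - 1.62·133 = 666.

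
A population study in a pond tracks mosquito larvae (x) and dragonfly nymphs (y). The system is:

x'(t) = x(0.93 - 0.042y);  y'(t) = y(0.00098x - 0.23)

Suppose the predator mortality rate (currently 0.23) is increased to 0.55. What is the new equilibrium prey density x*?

At the interior fixed point, setting dy/dt = 0 with y > 0 fixes x* = (predator death rate)/(xy coefficient) — independent of the other coefficients.
With the change, x* = 0.55/0.00098 = 561; it rises from 235.

x* ≈ 561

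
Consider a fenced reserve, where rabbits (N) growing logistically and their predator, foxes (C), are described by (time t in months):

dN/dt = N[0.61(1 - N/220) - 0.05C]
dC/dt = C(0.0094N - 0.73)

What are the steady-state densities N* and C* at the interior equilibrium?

N* ≈ 77.7, C* ≈ 7.89

From dC/dt = 0 with C > 0: 0.0094N* = 0.73, so N* = 77.7.
Substitute into dN/dt = 0: 0.61(1 - 77.7/220) = 0.05C*.
The bracket is 0.647, giving C* = 0.395/0.05 = 7.89.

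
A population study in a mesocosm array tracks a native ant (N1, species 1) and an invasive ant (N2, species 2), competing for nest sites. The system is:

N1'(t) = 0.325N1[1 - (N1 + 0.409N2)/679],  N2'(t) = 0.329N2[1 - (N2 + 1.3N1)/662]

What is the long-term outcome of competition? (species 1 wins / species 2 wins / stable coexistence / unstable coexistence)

species 1 excludes species 2

Compare the nullcline intercepts: K1/α12 = 679/0.409 = 1660 > K2 = 662; K2/α21 = 662/1.3 = 509 < K1 = 679.
Since the inequalities point opposite ways, species 1 can invade but species 2 cannot.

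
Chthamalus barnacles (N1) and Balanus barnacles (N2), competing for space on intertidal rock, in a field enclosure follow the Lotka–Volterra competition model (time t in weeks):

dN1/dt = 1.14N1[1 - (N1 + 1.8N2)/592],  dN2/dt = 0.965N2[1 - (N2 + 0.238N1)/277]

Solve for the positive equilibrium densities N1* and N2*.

Setting both brackets to zero gives the nullclines N1 + 1.8N2 = 592 and 0.238N1 + N2 = 277.
Substituting N2 = 277 - 0.238N1 into the first: N1(1 - 1.8·0.238) = 592 - 1.8·277.
So N1* = 93.4/0.572 = 163, and then N2* = 277 - 0.238·163 = 238.

N1* ≈ 163, N2* ≈ 238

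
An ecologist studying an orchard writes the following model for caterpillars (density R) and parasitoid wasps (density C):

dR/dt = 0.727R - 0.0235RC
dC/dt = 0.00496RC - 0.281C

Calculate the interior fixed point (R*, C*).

R* ≈ 56.7, C* ≈ 30.9

Set dC/dt = 0 with C > 0: 0.00496R - 0.281 = 0, so R* = 0.281/0.00496 = 56.7.
Set dR/dt = 0 with R > 0: 0.727 - 0.0235C = 0, so C* = 0.727/0.0235 = 30.9.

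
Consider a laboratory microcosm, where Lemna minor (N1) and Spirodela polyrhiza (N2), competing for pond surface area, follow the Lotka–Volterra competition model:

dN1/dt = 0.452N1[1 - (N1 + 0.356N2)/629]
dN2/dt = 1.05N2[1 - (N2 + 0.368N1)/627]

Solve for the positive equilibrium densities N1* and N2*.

Setting both brackets to zero gives the nullclines N1 + 0.356N2 = 629 and 0.368N1 + N2 = 627.
Substituting N2 = 627 - 0.368N1 into the first: N1(1 - 0.356·0.368) = 629 - 0.356·627.
So N1* = 406/0.869 = 467, and then N2* = 627 - 0.368·467 = 455.

N1* ≈ 467, N2* ≈ 455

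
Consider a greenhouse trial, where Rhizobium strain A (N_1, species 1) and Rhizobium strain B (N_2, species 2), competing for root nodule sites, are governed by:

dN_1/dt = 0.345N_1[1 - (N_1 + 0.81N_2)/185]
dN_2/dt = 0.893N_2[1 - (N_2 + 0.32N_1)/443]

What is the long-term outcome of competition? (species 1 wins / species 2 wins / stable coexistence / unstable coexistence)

species 2 excludes species 1

Compare the nullcline intercepts: K1/α12 = 185/0.81 = 228 < K2 = 443; K2/α21 = 443/0.32 = 1380 > K1 = 185.
Since the inequalities point opposite ways, species 2 can invade but species 1 cannot.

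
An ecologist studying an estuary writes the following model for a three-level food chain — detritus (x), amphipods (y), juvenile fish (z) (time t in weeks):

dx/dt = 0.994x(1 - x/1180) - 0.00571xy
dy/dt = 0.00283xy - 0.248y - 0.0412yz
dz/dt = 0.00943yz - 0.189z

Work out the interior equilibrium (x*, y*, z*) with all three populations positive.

x* ≈ 1040, y* ≈ 20, z* ≈ 65.7

From dz/dt = 0: 0.00943y* = 0.189, so y* = 20.
From dx/dt = 0: 0.994(1 - x*/1180) = 0.00571·20, giving x* = 1180·(1 - 0.115) = 1040.
From dy/dt = 0: 0.00283·1040 - 0.248 = 0.0412z*, so z* = 2.71/0.0412 = 65.7.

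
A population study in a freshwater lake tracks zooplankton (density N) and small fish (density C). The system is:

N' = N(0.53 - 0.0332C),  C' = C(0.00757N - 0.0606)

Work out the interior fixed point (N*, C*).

Set dC/dt = 0 with C > 0: 0.00757N - 0.0606 = 0, so N* = 0.0606/0.00757 = 8.01.
Set dN/dt = 0 with N > 0: 0.53 - 0.0332C = 0, so C* = 0.53/0.0332 = 16.

N* ≈ 8.01, C* ≈ 16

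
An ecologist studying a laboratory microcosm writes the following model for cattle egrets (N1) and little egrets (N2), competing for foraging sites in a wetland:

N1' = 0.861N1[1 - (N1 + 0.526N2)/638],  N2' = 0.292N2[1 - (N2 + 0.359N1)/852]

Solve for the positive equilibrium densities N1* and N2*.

Setting both brackets to zero gives the nullclines N1 + 0.526N2 = 638 and 0.359N1 + N2 = 852.
Substituting N2 = 852 - 0.359N1 into the first: N1(1 - 0.526·0.359) = 638 - 0.526·852.
So N1* = 190/0.811 = 234, and then N2* = 852 - 0.359·234 = 768.

N1* ≈ 234, N2* ≈ 768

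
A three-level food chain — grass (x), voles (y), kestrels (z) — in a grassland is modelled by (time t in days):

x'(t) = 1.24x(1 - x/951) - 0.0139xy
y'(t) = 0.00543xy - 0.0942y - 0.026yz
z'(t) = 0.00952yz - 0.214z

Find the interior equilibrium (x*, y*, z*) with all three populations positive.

x* ≈ 711, y* ≈ 22.5, z* ≈ 145

From dz/dt = 0: 0.00952y* = 0.214, so y* = 22.5.
From dx/dt = 0: 1.24(1 - x*/951) = 0.0139·22.5, giving x* = 951·(1 - 0.252) = 711.
From dy/dt = 0: 0.00543·711 - 0.0942 = 0.026z*, so z* = 3.77/0.026 = 145.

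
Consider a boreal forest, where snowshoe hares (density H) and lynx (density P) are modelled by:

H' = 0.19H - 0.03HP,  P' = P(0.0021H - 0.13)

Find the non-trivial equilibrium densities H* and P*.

H* ≈ 61.9, P* ≈ 6.33

Set dP/dt = 0 with P > 0: 0.0021H - 0.13 = 0, so H* = 0.13/0.0021 = 61.9.
Set dH/dt = 0 with H > 0: 0.19 - 0.03P = 0, so P* = 0.19/0.03 = 6.33.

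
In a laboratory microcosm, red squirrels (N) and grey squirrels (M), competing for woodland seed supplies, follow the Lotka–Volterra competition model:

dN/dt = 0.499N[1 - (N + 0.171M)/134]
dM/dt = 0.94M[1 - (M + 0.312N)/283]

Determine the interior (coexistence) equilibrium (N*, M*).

N* ≈ 90.4, M* ≈ 255

Setting both brackets to zero gives the nullclines N + 0.171M = 134 and 0.312N + M = 283.
Substituting M = 283 - 0.312N into the first: N(1 - 0.171·0.312) = 134 - 0.171·283.
So N* = 85.6/0.947 = 90.4, and then M* = 283 - 0.312·90.4 = 255.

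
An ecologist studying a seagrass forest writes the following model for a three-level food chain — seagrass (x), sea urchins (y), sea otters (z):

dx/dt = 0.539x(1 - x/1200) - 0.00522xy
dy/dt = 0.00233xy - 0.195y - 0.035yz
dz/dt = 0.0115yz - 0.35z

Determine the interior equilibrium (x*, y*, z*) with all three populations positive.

x* ≈ 846, y* ≈ 30.4, z* ≈ 50.8

From dz/dt = 0: 0.0115y* = 0.35, so y* = 30.4.
From dx/dt = 0: 0.539(1 - x*/1200) = 0.00522·30.4, giving x* = 1200·(1 - 0.295) = 846.
From dy/dt = 0: 0.00233·846 - 0.195 = 0.035z*, so z* = 1.78/0.035 = 50.8.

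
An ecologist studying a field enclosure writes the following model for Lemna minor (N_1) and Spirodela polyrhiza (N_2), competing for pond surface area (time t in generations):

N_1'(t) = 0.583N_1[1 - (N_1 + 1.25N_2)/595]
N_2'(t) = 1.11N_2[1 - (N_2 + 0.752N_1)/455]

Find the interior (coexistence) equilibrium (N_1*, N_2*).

Setting both brackets to zero gives the nullclines N_1 + 1.25N_2 = 595 and 0.752N_1 + N_2 = 455.
Substituting N_2 = 455 - 0.752N_1 into the first: N_1(1 - 1.25·0.752) = 595 - 1.25·455.
So N_1* = 26.2/0.06 = 437, and then N_2* = 455 - 0.752·437 = 126.

N_1* ≈ 437, N_2* ≈ 126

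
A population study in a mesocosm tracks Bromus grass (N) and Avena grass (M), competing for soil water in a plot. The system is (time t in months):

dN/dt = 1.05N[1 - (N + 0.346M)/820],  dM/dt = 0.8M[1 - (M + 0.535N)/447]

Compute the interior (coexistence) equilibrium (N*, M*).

N* ≈ 816, M* ≈ 10.2

Setting both brackets to zero gives the nullclines N + 0.346M = 820 and 0.535N + M = 447.
Substituting M = 447 - 0.535N into the first: N(1 - 0.346·0.535) = 820 - 0.346·447.
So N* = 665/0.815 = 816, and then M* = 447 - 0.535·816 = 10.2.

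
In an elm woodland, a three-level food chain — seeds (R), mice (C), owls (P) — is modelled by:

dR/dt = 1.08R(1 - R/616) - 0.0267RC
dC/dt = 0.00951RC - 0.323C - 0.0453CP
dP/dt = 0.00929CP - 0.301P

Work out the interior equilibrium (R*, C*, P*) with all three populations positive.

R* ≈ 123, C* ≈ 32.4, P* ≈ 18.6

From dP/dt = 0: 0.00929C* = 0.301, so C* = 32.4.
From dR/dt = 0: 1.08(1 - R*/616) = 0.0267·32.4, giving R* = 616·(1 - 0.801) = 123.
From dC/dt = 0: 0.00951·123 - 0.323 = 0.0453P*, so P* = 0.843/0.0453 = 18.6.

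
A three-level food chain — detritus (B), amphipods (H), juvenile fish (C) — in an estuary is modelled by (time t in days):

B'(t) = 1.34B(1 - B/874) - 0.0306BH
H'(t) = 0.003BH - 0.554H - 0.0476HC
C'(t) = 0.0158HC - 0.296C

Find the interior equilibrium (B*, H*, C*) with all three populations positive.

From dC/dt = 0: 0.0158H* = 0.296, so H* = 18.7.
From dB/dt = 0: 1.34(1 - B*/874) = 0.0306·18.7, giving B* = 874·(1 - 0.428) = 500.
From dH/dt = 0: 0.003·500 - 0.554 = 0.0476C*, so C* = 0.946/0.0476 = 19.9.

B* ≈ 500, H* ≈ 18.7, C* ≈ 19.9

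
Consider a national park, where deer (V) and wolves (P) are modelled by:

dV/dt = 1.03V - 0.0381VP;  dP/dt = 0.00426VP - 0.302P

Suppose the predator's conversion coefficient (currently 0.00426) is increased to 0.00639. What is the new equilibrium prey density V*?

At the interior fixed point, setting dP/dt = 0 with P > 0 fixes V* = (predator death rate)/(VP coefficient) — independent of the other coefficients.
With the change, V* = 0.302/0.00639 = 47.3; it falls from 70.9.

V* ≈ 47.3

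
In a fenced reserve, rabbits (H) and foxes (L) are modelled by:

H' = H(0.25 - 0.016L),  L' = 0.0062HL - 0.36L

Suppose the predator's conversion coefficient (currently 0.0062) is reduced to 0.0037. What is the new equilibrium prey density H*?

At the interior fixed point, setting dL/dt = 0 with L > 0 fixes H* = (predator death rate)/(HL coefficient) — independent of the other coefficients.
With the change, H* = 0.36/0.0037 = 97.3; it rises from 58.1.

H* ≈ 97.3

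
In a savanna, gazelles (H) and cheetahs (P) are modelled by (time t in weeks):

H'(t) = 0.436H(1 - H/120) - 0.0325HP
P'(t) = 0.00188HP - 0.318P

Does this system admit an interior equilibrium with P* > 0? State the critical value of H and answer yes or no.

The predator equation gives dP/dt > 0 only when H > 0.318/0.00188 = 169.
Without the predator, H → K = 120. Since 120 < 169, the predator cannot invade.

Threshold H = 169; K < 169, so no, the predator goes extinct.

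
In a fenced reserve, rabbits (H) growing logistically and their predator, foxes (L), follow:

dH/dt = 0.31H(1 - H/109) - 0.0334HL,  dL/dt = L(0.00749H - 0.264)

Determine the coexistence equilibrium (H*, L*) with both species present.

H* ≈ 35.2, L* ≈ 6.28

From dL/dt = 0 with L > 0: 0.00749H* = 0.264, so H* = 35.2.
Substitute into dH/dt = 0: 0.31(1 - 35.2/109) = 0.0334L*.
The bracket is 0.677, giving L* = 0.21/0.0334 = 6.28.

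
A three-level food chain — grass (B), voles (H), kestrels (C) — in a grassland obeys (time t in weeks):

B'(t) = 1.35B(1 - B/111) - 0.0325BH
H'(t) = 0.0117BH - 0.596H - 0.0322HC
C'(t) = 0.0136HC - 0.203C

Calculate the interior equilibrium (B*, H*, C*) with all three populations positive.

From dC/dt = 0: 0.0136H* = 0.203, so H* = 14.9.
From dB/dt = 0: 1.35(1 - B*/111) = 0.0325·14.9, giving B* = 111·(1 - 0.359) = 71.1.
From dH/dt = 0: 0.0117·71.1 - 0.596 = 0.0322C*, so C* = 0.236/0.0322 = 7.33.

B* ≈ 71.1, H* ≈ 14.9, C* ≈ 7.33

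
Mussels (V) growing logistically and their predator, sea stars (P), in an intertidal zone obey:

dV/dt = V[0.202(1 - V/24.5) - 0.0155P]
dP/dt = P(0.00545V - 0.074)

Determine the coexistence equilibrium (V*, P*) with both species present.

V* ≈ 13.6, P* ≈ 5.81

From dP/dt = 0 with P > 0: 0.00545V* = 0.074, so V* = 13.6.
Substitute into dV/dt = 0: 0.202(1 - 13.6/24.5) = 0.0155P*.
The bracket is 0.446, giving P* = 0.0901/0.0155 = 5.81.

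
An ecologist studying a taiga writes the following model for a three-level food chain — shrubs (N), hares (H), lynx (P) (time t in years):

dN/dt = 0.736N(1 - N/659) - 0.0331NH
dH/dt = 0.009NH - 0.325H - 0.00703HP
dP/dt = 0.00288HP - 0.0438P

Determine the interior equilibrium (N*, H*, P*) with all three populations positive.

From dP/dt = 0: 0.00288H* = 0.0438, so H* = 15.2.
From dN/dt = 0: 0.736(1 - N*/659) = 0.0331·15.2, giving N* = 659·(1 - 0.684) = 208.
From dH/dt = 0: 0.009·208 - 0.325 = 0.00703P*, so P* = 1.55/0.00703 = 220.

N* ≈ 208, H* ≈ 15.2, P* ≈ 220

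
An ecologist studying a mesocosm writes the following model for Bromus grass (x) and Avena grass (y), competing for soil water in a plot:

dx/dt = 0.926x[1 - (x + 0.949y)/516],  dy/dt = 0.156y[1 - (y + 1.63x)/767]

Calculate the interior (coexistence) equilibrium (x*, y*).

Setting both brackets to zero gives the nullclines x + 0.949y = 516 and 1.63x + y = 767.
Substituting y = 767 - 1.63x into the first: x(1 - 0.949·1.63) = 516 - 0.949·767.
So x* = -212/-0.547 = 387, and then y* = 767 - 1.63·387 = 135.

x* ≈ 387, y* ≈ 135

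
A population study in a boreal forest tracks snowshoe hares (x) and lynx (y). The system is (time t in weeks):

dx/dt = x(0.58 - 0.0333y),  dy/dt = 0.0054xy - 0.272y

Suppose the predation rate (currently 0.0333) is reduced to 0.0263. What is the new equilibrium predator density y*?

y* ≈ 22.1

At the interior fixed point, setting dx/dt = 0 with x > 0 fixes y* = (prey growth rate)/(xy coefficient) — independent of the other coefficients.
With the change, y* = 0.58/0.0263 = 22.1; it rises from 17.4.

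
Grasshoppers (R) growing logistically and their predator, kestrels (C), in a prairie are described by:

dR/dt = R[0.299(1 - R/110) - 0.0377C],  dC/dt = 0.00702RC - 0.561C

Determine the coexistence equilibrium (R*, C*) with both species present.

From dC/dt = 0 with C > 0: 0.00702R* = 0.561, so R* = 79.9.
Substitute into dR/dt = 0: 0.299(1 - 79.9/110) = 0.0377C*.
The bracket is 0.274, giving C* = 0.0818/0.0377 = 2.17.

R* ≈ 79.9, C* ≈ 2.17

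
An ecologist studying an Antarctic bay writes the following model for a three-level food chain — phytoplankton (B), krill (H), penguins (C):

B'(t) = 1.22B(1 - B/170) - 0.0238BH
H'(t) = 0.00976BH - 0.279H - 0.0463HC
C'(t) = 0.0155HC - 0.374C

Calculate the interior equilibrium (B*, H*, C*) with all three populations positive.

B* ≈ 90, H* ≈ 24.1, C* ≈ 12.9

From dC/dt = 0: 0.0155H* = 0.374, so H* = 24.1.
From dB/dt = 0: 1.22(1 - B*/170) = 0.0238·24.1, giving B* = 170·(1 - 0.471) = 90.
From dH/dt = 0: 0.00976·90 - 0.279 = 0.0463C*, so C* = 0.599/0.0463 = 12.9.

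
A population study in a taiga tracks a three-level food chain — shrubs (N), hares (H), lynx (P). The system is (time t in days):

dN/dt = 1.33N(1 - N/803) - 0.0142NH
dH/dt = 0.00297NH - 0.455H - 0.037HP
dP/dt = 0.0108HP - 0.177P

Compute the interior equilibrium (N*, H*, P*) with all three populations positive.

From dP/dt = 0: 0.0108H* = 0.177, so H* = 16.4.
From dN/dt = 0: 1.33(1 - N*/803) = 0.0142·16.4, giving N* = 803·(1 - 0.175) = 662.
From dH/dt = 0: 0.00297·662 - 0.455 = 0.037P*, so P* = 1.51/0.037 = 40.9.

N* ≈ 662, H* ≈ 16.4, P* ≈ 40.9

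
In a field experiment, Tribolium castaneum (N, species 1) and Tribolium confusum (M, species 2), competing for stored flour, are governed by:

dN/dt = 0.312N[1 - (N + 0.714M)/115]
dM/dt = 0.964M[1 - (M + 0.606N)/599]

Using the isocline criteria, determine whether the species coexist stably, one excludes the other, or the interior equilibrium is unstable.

species 2 excludes species 1

Compare the nullcline intercepts: K1/α12 = 115/0.714 = 161 < K2 = 599; K2/α21 = 599/0.606 = 988 > K1 = 115.
Since the inequalities point opposite ways, species 2 can invade but species 1 cannot.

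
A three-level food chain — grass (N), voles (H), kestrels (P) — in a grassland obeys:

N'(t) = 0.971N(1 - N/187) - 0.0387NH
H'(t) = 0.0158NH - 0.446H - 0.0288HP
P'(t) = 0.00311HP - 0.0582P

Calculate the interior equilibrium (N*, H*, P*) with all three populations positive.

N* ≈ 47.5, H* ≈ 18.7, P* ≈ 10.6

From dP/dt = 0: 0.00311H* = 0.0582, so H* = 18.7.
From dN/dt = 0: 0.971(1 - N*/187) = 0.0387·18.7, giving N* = 187·(1 - 0.746) = 47.5.
From dH/dt = 0: 0.0158·47.5 - 0.446 = 0.0288P*, so P* = 0.305/0.0288 = 10.6.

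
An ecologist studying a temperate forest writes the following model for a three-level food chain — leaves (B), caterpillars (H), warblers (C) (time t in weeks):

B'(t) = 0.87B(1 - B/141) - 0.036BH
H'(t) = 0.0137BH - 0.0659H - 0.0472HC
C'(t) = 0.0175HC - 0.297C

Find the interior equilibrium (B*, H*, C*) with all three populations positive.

From dC/dt = 0: 0.0175H* = 0.297, so H* = 17.
From dB/dt = 0: 0.87(1 - B*/141) = 0.036·17, giving B* = 141·(1 - 0.702) = 42.
From dH/dt = 0: 0.0137·42 - 0.0659 = 0.0472C*, so C* = 0.509/0.0472 = 10.8.

B* ≈ 42, H* ≈ 17, C* ≈ 10.8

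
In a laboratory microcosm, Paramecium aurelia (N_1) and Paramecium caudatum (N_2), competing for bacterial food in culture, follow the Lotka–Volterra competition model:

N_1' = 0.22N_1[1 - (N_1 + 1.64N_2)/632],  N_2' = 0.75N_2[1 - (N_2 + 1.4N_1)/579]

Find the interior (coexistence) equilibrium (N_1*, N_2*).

N_1* ≈ 245, N_2* ≈ 236

Setting both brackets to zero gives the nullclines N_1 + 1.64N_2 = 632 and 1.4N_1 + N_2 = 579.
Substituting N_2 = 579 - 1.4N_1 into the first: N_1(1 - 1.64·1.4) = 632 - 1.64·579.
So N_1* = -318/-1.3 = 245, and then N_2* = 579 - 1.4·245 = 236.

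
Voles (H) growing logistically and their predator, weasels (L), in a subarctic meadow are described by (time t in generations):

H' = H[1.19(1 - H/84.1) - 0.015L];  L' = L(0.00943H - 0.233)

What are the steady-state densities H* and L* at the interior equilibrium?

From dL/dt = 0 with L > 0: 0.00943H* = 0.233, so H* = 24.7.
Substitute into dH/dt = 0: 1.19(1 - 24.7/84.1) = 0.015L*.
The bracket is 0.706, giving L* = 0.84/0.015 = 56.

H* ≈ 24.7, L* ≈ 56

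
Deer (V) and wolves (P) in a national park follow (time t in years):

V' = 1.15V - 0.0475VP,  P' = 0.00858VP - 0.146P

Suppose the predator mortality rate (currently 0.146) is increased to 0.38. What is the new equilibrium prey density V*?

At the interior fixed point, setting dP/dt = 0 with P > 0 fixes V* = (predator death rate)/(VP coefficient) — independent of the other coefficients.
With the change, V* = 0.38/0.00858 = 44.3; it rises from 17.

V* ≈ 44.3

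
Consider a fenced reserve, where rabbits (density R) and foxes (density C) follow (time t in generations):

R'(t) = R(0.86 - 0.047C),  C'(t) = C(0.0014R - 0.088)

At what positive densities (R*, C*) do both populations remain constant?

Set dC/dt = 0 with C > 0: 0.0014R - 0.088 = 0, so R* = 0.088/0.0014 = 62.9.
Set dR/dt = 0 with R > 0: 0.86 - 0.047C = 0, so C* = 0.86/0.047 = 18.3.

R* ≈ 62.9, C* ≈ 18.3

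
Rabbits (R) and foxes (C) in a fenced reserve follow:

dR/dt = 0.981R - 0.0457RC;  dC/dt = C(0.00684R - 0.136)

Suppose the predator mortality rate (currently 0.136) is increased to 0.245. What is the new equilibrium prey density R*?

At the interior fixed point, setting dC/dt = 0 with C > 0 fixes R* = (predator death rate)/(RC coefficient) — independent of the other coefficients.
With the change, R* = 0.245/0.00684 = 35.8; it rises from 19.9.

R* ≈ 35.8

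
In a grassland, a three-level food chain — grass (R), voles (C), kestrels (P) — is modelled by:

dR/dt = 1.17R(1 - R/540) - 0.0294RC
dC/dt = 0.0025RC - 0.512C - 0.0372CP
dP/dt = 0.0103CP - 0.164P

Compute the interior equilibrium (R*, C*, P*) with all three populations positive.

From dP/dt = 0: 0.0103C* = 0.164, so C* = 15.9.
From dR/dt = 0: 1.17(1 - R*/540) = 0.0294·15.9, giving R* = 540·(1 - 0.4) = 324.
From dC/dt = 0: 0.0025·324 - 0.512 = 0.0372P*, so P* = 0.298/0.0372 = 8.01.

R* ≈ 324, C* ≈ 15.9, P* ≈ 8.01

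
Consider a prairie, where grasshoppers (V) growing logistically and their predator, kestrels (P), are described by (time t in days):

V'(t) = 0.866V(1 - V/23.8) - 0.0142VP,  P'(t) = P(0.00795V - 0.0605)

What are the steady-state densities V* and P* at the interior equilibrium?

From dP/dt = 0 with P > 0: 0.00795V* = 0.0605, so V* = 7.61.
Substitute into dV/dt = 0: 0.866(1 - 7.61/23.8) = 0.0142P*.
The bracket is 0.68, giving P* = 0.589/0.0142 = 41.5.

V* ≈ 7.61, P* ≈ 41.5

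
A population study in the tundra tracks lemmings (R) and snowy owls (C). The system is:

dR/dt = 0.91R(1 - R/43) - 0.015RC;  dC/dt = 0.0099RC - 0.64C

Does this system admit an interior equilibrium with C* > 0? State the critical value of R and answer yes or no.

The predator equation gives dC/dt > 0 only when R > 0.64/0.0099 = 64.6.
Without the predator, R → K = 43. Since 43 < 64.6, the predator cannot invade.

Threshold R = 64.6; K < 64.6, so no, the predator goes extinct.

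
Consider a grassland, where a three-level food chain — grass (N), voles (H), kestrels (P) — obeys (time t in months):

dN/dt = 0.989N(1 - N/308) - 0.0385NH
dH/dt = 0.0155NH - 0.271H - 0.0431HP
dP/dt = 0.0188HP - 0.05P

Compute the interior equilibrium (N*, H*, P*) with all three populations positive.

From dP/dt = 0: 0.0188H* = 0.05, so H* = 2.66.
From dN/dt = 0: 0.989(1 - N*/308) = 0.0385·2.66, giving N* = 308·(1 - 0.104) = 276.
From dH/dt = 0: 0.0155·276 - 0.271 = 0.0431P*, so P* = 4.01/0.0431 = 93.

N* ≈ 276, H* ≈ 2.66, P* ≈ 93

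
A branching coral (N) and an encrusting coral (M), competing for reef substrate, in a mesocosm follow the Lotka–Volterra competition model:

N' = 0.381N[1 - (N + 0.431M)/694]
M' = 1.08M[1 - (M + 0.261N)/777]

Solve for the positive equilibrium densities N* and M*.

Setting both brackets to zero gives the nullclines N + 0.431M = 694 and 0.261N + M = 777.
Substituting M = 777 - 0.261N into the first: N(1 - 0.431·0.261) = 694 - 0.431·777.
So N* = 359/0.888 = 405, and then M* = 777 - 0.261·405 = 671.

N* ≈ 405, M* ≈ 671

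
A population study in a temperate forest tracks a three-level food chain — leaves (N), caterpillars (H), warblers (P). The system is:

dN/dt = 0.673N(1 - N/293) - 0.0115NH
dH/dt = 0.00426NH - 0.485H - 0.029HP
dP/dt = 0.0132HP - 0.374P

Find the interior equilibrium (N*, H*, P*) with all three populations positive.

N* ≈ 151, H* ≈ 28.3, P* ≈ 5.48

From dP/dt = 0: 0.0132H* = 0.374, so H* = 28.3.
From dN/dt = 0: 0.673(1 - N*/293) = 0.0115·28.3, giving N* = 293·(1 - 0.484) = 151.
From dH/dt = 0: 0.00426·151 - 0.485 = 0.029P*, so P* = 0.159/0.029 = 5.48.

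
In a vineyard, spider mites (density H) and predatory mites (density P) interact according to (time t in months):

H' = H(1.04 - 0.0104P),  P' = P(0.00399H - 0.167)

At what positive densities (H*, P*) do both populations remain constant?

H* ≈ 41.9, P* ≈ 100

Set dP/dt = 0 with P > 0: 0.00399H - 0.167 = 0, so H* = 0.167/0.00399 = 41.9.
Set dH/dt = 0 with H > 0: 1.04 - 0.0104P = 0, so P* = 1.04/0.0104 = 100.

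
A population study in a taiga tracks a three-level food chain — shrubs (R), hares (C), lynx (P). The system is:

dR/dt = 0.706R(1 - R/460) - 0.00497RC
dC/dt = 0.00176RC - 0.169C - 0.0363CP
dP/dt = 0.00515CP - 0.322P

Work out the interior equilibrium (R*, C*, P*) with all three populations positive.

From dP/dt = 0: 0.00515C* = 0.322, so C* = 62.5.
From dR/dt = 0: 0.706(1 - R*/460) = 0.00497·62.5, giving R* = 460·(1 - 0.44) = 258.
From dC/dt = 0: 0.00176·258 - 0.169 = 0.0363P*, so P* = 0.284/0.0363 = 7.83.

R* ≈ 258, C* ≈ 62.5, P* ≈ 7.83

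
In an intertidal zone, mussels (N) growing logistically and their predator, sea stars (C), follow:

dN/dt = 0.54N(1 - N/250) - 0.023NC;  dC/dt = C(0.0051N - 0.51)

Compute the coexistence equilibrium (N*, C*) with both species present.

N* ≈ 100, C* ≈ 14.1

From dC/dt = 0 with C > 0: 0.0051N* = 0.51, so N* = 100.
Substitute into dN/dt = 0: 0.54(1 - 100/250) = 0.023C*.
The bracket is 0.6, giving C* = 0.324/0.023 = 14.1.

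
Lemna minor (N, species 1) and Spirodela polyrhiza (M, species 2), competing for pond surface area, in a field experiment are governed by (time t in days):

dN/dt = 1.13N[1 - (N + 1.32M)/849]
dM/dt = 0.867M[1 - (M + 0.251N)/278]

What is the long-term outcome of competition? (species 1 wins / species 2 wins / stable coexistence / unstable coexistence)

stable coexistence

Compare the nullcline intercepts: K1/α12 = 849/1.32 = 643 > K2 = 278; K2/α21 = 278/0.251 = 1110 > K1 = 849.
Since both inequalities hold, each species can invade when rare, so the interior equilibrium is stable.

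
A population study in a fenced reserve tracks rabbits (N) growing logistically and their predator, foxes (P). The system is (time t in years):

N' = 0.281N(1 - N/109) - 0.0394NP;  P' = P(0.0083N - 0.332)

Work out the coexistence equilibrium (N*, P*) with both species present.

N* ≈ 40, P* ≈ 4.51

From dP/dt = 0 with P > 0: 0.0083N* = 0.332, so N* = 40.
Substitute into dN/dt = 0: 0.281(1 - 40/109) = 0.0394P*.
The bracket is 0.633, giving P* = 0.178/0.0394 = 4.51.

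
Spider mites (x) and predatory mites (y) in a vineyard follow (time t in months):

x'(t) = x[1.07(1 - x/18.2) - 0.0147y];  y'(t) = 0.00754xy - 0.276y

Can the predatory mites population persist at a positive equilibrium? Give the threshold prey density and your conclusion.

Threshold x = 36.6; K < 36.6, so no, the predator goes extinct.

The predator equation gives dy/dt > 0 only when x > 0.276/0.00754 = 36.6.
Without the predator, x → K = 18.2. Since 18.2 < 36.6, the predator cannot invade.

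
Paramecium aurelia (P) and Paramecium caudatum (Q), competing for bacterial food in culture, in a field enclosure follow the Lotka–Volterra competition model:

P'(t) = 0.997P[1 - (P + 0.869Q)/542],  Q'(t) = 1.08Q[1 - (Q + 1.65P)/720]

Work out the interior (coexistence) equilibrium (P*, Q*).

P* ≈ 193, Q* ≈ 402

Setting both brackets to zero gives the nullclines P + 0.869Q = 542 and 1.65P + Q = 720.
Substituting Q = 720 - 1.65P into the first: P(1 - 0.869·1.65) = 542 - 0.869·720.
So P* = -83.7/-0.434 = 193, and then Q* = 720 - 1.65·193 = 402.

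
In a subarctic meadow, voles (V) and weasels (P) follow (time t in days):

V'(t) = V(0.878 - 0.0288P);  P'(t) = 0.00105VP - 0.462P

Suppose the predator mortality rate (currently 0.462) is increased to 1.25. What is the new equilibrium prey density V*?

At the interior fixed point, setting dP/dt = 0 with P > 0 fixes V* = (predator death rate)/(VP coefficient) — independent of the other coefficients.
With the change, V* = 1.25/0.00105 = 1190; it rises from 440.

V* ≈ 1190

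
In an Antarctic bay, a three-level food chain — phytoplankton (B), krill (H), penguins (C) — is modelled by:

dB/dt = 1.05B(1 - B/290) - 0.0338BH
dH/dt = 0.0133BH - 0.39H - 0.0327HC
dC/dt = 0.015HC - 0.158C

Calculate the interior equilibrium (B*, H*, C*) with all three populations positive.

From dC/dt = 0: 0.015H* = 0.158, so H* = 10.5.
From dB/dt = 0: 1.05(1 - B*/290) = 0.0338·10.5, giving B* = 290·(1 - 0.339) = 192.
From dH/dt = 0: 0.0133·192 - 0.39 = 0.0327C*, so C* = 2.16/0.0327 = 66.

B* ≈ 192, H* ≈ 10.5, C* ≈ 66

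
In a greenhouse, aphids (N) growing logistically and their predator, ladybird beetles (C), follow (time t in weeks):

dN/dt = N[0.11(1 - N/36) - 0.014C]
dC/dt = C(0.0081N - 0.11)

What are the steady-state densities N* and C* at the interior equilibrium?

From dC/dt = 0 with C > 0: 0.0081N* = 0.11, so N* = 13.6.
Substitute into dN/dt = 0: 0.11(1 - 13.6/36) = 0.014C*.
The bracket is 0.623, giving C* = 0.0685/0.014 = 4.89.

N* ≈ 13.6, C* ≈ 4.89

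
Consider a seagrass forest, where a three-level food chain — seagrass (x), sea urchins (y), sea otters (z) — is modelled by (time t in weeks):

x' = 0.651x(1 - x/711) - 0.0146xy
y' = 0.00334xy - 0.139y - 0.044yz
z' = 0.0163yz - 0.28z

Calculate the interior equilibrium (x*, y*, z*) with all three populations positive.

From dz/dt = 0: 0.0163y* = 0.28, so y* = 17.2.
From dx/dt = 0: 0.651(1 - x*/711) = 0.0146·17.2, giving x* = 711·(1 - 0.385) = 437.
From dy/dt = 0: 0.00334·437 - 0.139 = 0.044z*, so z* = 1.32/0.044 = 30.

x* ≈ 437, y* ≈ 17.2, z* ≈ 30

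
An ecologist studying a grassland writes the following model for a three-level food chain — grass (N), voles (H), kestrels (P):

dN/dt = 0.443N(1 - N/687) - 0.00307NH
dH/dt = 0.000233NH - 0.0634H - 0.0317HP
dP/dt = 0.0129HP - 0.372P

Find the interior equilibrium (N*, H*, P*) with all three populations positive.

N* ≈ 550, H* ≈ 28.8, P* ≈ 2.04

From dP/dt = 0: 0.0129H* = 0.372, so H* = 28.8.
From dN/dt = 0: 0.443(1 - N*/687) = 0.00307·28.8, giving N* = 687·(1 - 0.2) = 550.
From dH/dt = 0: 0.000233·550 - 0.0634 = 0.0317P*, so P* = 0.0647/0.0317 = 2.04.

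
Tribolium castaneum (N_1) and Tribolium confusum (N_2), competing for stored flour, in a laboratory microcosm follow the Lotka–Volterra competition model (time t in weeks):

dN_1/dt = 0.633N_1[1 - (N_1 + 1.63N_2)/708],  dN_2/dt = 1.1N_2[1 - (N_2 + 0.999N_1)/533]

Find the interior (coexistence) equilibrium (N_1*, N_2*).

N_1* ≈ 256, N_2* ≈ 277

Setting both brackets to zero gives the nullclines N_1 + 1.63N_2 = 708 and 0.999N_1 + N_2 = 533.
Substituting N_2 = 533 - 0.999N_1 into the first: N_1(1 - 1.63·0.999) = 708 - 1.63·533.
So N_1* = -161/-0.628 = 256, and then N_2* = 533 - 0.999·256 = 277.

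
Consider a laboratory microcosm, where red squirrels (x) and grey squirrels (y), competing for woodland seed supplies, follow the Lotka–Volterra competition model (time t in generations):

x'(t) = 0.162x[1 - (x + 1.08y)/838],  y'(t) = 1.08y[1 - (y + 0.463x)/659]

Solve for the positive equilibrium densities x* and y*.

Setting both brackets to zero gives the nullclines x + 1.08y = 838 and 0.463x + y = 659.
Substituting y = 659 - 0.463x into the first: x(1 - 1.08·0.463) = 838 - 1.08·659.
So x* = 126/0.5 = 253, and then y* = 659 - 0.463·253 = 542.

x* ≈ 253, y* ≈ 542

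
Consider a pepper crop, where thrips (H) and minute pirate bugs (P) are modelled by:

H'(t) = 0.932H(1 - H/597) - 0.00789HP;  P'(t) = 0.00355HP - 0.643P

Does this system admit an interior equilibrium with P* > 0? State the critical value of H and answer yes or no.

Threshold H = 181; K > 181, so yes, the predator persists.

The predator equation gives dP/dt > 0 only when H > 0.643/0.00355 = 181.
Without the predator, H → K = 597. Since 597 > 181, the predator can invade and persist.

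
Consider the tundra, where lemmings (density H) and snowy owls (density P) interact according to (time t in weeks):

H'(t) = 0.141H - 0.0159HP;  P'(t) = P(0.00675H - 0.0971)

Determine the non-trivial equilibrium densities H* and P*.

Set dP/dt = 0 with P > 0: 0.00675H - 0.0971 = 0, so H* = 0.0971/0.00675 = 14.4.
Set dH/dt = 0 with H > 0: 0.141 - 0.0159P = 0, so P* = 0.141/0.0159 = 8.87.

H* ≈ 14.4, P* ≈ 8.87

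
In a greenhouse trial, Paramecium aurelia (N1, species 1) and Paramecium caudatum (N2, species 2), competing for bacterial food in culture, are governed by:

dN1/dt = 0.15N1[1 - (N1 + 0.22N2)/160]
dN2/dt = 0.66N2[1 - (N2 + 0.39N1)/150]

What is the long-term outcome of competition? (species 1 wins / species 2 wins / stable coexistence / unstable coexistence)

Compare the nullcline intercepts: K1/α12 = 160/0.22 = 727 > K2 = 150; K2/α21 = 150/0.39 = 385 > K1 = 160.
Since both inequalities hold, each species can invade when rare, so the interior equilibrium is stable.

stable coexistence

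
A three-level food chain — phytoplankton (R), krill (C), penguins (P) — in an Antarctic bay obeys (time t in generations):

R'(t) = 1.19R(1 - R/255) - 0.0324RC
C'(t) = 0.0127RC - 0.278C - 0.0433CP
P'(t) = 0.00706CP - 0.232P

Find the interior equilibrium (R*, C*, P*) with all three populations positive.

From dP/dt = 0: 0.00706C* = 0.232, so C* = 32.9.
From dR/dt = 0: 1.19(1 - R*/255) = 0.0324·32.9, giving R* = 255·(1 - 0.895) = 26.8.
From dC/dt = 0: 0.0127·26.8 - 0.278 = 0.0433P*, so P* = 0.063/0.0433 = 1.45.

R* ≈ 26.8, C* ≈ 32.9, P* ≈ 1.45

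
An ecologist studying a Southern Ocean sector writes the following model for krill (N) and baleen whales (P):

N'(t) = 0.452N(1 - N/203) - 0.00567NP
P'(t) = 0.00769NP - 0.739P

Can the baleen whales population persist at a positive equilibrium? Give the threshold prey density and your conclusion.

Threshold N = 96.1; K > 96.1, so yes, the predator persists.

The predator equation gives dP/dt > 0 only when N > 0.739/0.00769 = 96.1.
Without the predator, N → K = 203. Since 203 > 96.1, the predator can invade and persist.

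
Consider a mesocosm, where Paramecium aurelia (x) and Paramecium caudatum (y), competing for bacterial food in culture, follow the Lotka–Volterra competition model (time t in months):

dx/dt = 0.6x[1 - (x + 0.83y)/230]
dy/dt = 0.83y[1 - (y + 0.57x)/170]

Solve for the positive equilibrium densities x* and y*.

x* ≈ 169, y* ≈ 73.8

Setting both brackets to zero gives the nullclines x + 0.83y = 230 and 0.57x + y = 170.
Substituting y = 170 - 0.57x into the first: x(1 - 0.83·0.57) = 230 - 0.83·170.
So x* = 88.9/0.527 = 169, and then y* = 170 - 0.57·169 = 73.8.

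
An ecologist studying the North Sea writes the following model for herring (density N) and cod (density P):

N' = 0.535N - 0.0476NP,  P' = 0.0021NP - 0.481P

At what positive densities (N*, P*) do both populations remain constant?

N* ≈ 229, P* ≈ 11.2

Set dP/dt = 0 with P > 0: 0.0021N - 0.481 = 0, so N* = 0.481/0.0021 = 229.
Set dN/dt = 0 with N > 0: 0.535 - 0.0476P = 0, so P* = 0.535/0.0476 = 11.2.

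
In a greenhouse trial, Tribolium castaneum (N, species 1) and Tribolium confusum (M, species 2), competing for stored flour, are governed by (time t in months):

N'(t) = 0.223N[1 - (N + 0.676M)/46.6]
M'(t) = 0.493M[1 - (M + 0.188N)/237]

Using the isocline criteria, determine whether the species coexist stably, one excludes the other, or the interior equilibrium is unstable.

species 2 excludes species 1

Compare the nullcline intercepts: K1/α12 = 46.6/0.676 = 68.9 < K2 = 237; K2/α21 = 237/0.188 = 1260 > K1 = 46.6.
Since the inequalities point opposite ways, species 2 can invade but species 1 cannot.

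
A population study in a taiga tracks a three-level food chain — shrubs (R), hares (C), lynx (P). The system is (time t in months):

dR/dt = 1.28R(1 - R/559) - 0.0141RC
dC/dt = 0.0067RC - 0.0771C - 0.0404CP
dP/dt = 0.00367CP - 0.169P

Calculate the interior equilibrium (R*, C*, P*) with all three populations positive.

From dP/dt = 0: 0.00367C* = 0.169, so C* = 46.
From dR/dt = 0: 1.28(1 - R*/559) = 0.0141·46, giving R* = 559·(1 - 0.507) = 275.
From dC/dt = 0: 0.0067·275 - 0.0771 = 0.0404P*, so P* = 1.77/0.0404 = 43.8.

R* ≈ 275, C* ≈ 46, P* ≈ 43.8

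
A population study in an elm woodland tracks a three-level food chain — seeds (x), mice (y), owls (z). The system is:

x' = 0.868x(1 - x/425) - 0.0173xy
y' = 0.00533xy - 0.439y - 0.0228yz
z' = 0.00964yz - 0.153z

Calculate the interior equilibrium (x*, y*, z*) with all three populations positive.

x* ≈ 291, y* ≈ 15.9, z* ≈ 48.7

From dz/dt = 0: 0.00964y* = 0.153, so y* = 15.9.
From dx/dt = 0: 0.868(1 - x*/425) = 0.0173·15.9, giving x* = 425·(1 - 0.316) = 291.
From dy/dt = 0: 0.00533·291 - 0.439 = 0.0228z*, so z* = 1.11/0.0228 = 48.7.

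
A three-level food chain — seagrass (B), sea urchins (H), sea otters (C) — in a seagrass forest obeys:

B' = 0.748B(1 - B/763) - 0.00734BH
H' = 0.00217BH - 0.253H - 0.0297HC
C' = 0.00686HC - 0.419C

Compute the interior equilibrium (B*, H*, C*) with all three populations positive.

From dC/dt = 0: 0.00686H* = 0.419, so H* = 61.1.
From dB/dt = 0: 0.748(1 - B*/763) = 0.00734·61.1, giving B* = 763·(1 - 0.599) = 306.
From dH/dt = 0: 0.00217·306 - 0.253 = 0.0297C*, so C* = 0.41/0.0297 = 13.8.

B* ≈ 306, H* ≈ 61.1, C* ≈ 13.8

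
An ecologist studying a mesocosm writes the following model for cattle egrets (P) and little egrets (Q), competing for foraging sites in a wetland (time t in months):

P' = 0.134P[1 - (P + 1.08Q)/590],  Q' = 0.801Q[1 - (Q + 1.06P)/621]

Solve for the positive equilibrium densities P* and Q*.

P* ≈ 557, Q* ≈ 30.4

Setting both brackets to zero gives the nullclines P + 1.08Q = 590 and 1.06P + Q = 621.
Substituting Q = 621 - 1.06P into the first: P(1 - 1.08·1.06) = 590 - 1.08·621.
So P* = -80.7/-0.145 = 557, and then Q* = 621 - 1.06·557 = 30.4.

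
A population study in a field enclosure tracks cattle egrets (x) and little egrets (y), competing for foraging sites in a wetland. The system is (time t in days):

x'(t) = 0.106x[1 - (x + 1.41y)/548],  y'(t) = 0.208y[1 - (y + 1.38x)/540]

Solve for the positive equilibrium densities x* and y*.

x* ≈ 226, y* ≈ 229

Setting both brackets to zero gives the nullclines x + 1.41y = 548 and 1.38x + y = 540.
Substituting y = 540 - 1.38x into the first: x(1 - 1.41·1.38) = 548 - 1.41·540.
So x* = -213/-0.946 = 226, and then y* = 540 - 1.38·226 = 229.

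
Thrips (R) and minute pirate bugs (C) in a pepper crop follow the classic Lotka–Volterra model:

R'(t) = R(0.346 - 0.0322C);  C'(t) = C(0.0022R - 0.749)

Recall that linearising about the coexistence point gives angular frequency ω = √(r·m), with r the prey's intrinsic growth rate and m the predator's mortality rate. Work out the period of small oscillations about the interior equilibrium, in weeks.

Here r = 0.346 and m = 0.749, so r·m = 0.259.
ω = √0.259 = 0.509 per week, hence T = 2π/ω ≈ 12.3 weeks.

T ≈ 12.3 weeks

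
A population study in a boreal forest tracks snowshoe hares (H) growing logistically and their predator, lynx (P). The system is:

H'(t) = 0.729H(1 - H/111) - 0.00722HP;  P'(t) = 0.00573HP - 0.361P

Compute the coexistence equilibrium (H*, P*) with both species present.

From dP/dt = 0 with P > 0: 0.00573H* = 0.361, so H* = 63.
Substitute into dH/dt = 0: 0.729(1 - 63/111) = 0.00722P*.
The bracket is 0.432, giving P* = 0.315/0.00722 = 43.7.

H* ≈ 63, P* ≈ 43.7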